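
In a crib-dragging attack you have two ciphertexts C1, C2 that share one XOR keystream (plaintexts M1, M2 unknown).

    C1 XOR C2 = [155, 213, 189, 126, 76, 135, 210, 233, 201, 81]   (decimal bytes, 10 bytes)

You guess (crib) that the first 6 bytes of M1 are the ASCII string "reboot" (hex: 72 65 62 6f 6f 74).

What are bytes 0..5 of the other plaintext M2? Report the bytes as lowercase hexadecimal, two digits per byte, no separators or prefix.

e9b0df1123f3

Since C1 ⊕ C2 = M1 ⊕ M2, XORing with the guessed M1 bytes yields the corresponding M2 bytes: M2 = (C1 ⊕ C2) ⊕ M1.
9b ^ 72 = e9
d5 ^ 65 = b0
bd ^ 62 = df
7e ^ 6f = 11
4c ^ 6f = 23
87 ^ 74 = f3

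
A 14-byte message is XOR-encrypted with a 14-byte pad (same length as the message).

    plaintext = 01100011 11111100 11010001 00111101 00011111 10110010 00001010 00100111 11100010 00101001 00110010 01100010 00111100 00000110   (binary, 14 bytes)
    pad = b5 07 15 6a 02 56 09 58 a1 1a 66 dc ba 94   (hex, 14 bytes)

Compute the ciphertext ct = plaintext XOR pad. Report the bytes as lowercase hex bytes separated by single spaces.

d6 fb c4 57 1d e4 03 7f 43 33 54 be 86 92

XOR is its own inverse, so applying the key byte-wise gives the result directly.
byte 0: 63 ⊕ b5 = d6
byte 1: fc ⊕ 07 = fb
byte 2: d1 ⊕ 15 = c4
byte 3: 3d ⊕ 6a = 57
byte 4: 1f ⊕ 02 = 1d
byte 5: b2 ⊕ 56 = e4
byte 6: 0a ⊕ 09 = 03
byte 7: 27 ⊕ 58 = 7f
byte 8: e2 ⊕ a1 = 43
byte 9: 29 ⊕ 1a = 33
byte 10: 32 ⊕ 66 = 54
byte 11: 62 ⊕ dc = be
byte 12: 3c ⊕ ba = 86
byte 13: 06 ⊕ 94 = 92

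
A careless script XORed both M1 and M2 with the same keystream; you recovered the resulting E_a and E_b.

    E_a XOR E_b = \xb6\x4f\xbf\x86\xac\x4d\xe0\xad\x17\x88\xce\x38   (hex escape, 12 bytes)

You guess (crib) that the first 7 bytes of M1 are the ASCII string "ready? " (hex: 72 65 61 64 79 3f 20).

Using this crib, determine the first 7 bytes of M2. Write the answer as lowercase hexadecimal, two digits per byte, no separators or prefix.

Since E_a ⊕ E_b = M1 ⊕ M2, XORing with the guessed M1 bytes yields the corresponding M2 bytes: M2 = (E_a ⊕ E_b) ⊕ M1.
b6 xor 72 = c4
4f xor 65 = 2a
bf xor 61 = de
86 xor 64 = e2
ac xor 79 = d5
4d xor 3f = 72
e0 xor 20 = c0

c42adee2d572c0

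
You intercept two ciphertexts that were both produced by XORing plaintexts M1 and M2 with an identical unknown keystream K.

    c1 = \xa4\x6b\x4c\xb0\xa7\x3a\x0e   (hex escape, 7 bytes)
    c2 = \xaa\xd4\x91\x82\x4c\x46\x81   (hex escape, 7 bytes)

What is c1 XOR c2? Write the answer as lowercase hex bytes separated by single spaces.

0e bf dd 32 eb 7c 8f

c1 ⊕ c2 = (M1 ⊕ K) ⊕ (M2 ⊕ K) = M1 ⊕ M2 — the shared key cancels under XOR.
byte 0: a4 ⊕ aa = 0e
byte 1: 6b ⊕ d4 = bf
byte 2: 4c ⊕ 91 = dd
byte 3: b0 ⊕ 82 = 32
byte 4: a7 ⊕ 4c = eb
byte 5: 3a ⊕ 46 = 7c
byte 6: 0e ⊕ 81 = 8f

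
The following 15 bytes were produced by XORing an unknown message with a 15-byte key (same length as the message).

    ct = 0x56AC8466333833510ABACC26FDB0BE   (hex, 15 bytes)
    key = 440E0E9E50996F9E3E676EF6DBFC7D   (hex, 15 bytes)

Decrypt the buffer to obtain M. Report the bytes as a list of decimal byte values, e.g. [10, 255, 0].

[18, 162, 138, 248, 99, 161, 92, 207, 52, 221, 162, 208, 38, 76, 195]

byte 0: 56 ⊕ 44 = 12
byte 1: ac ⊕ 0e = a2
byte 2: 84 ⊕ 0e = 8a
byte 3: 66 ⊕ 9e = f8
byte 4: 33 ⊕ 50 = 63
byte 5: 38 ⊕ 99 = a1
byte 6: 33 ⊕ 6f = 5c
byte 7: 51 ⊕ 9e = cf
byte 8: 0a ⊕ 3e = 34
byte 9: ba ⊕ 67 = dd
byte 10: cc ⊕ 6e = a2
byte 11: 26 ⊕ f6 = d0
byte 12: fd ⊕ db = 26
byte 13: b0 ⊕ fc = 4c
byte 14: be ⊕ 7d = c3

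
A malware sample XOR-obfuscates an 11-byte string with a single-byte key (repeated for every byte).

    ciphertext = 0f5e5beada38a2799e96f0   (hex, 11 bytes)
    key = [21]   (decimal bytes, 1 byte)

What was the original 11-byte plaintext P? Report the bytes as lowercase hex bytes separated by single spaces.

1a 4b 4e ff cf 2d b7 6c 8b 83 e5

The 1-byte key repeats, so the effective keystream is 15 15 15 15 15 15 15 15 15 15 15.
byte 0: 00001111 ^ 00010101 = 00011010
byte 1: 01011110 ^ 00010101 = 01001011
byte 2: 01011011 ^ 00010101 = 01001110
byte 3: 11101010 ^ 00010101 = 11111111
byte 4: 11011010 ^ 00010101 = 11001111
byte 5: 00111000 ^ 00010101 = 00101101
byte 6: 10100010 ^ 00010101 = 10110111
byte 7: 01111001 ^ 00010101 = 01101100
byte 8: 10011110 ^ 00010101 = 10001011
byte 9: 10010110 ^ 00010101 = 10000011
byte 10: 11110000 ^ 00010101 = 11100101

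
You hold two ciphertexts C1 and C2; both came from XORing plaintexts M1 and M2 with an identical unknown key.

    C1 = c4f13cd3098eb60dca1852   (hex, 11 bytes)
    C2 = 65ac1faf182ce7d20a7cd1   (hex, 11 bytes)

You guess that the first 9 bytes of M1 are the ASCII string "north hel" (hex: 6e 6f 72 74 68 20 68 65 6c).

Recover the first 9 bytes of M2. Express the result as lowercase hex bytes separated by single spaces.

First, C1 ⊕ C2 = (M1 ⊕ K) ⊕ (M2 ⊕ K) = M1 ⊕ M2, so the key drops out. Then M2 = (M1 ⊕ M2) ⊕ M1 over the first 9 bytes.
byte 0: (c4 xor 65) xor 6e = a1 xor 6e = cf
byte 1: (f1 xor ac) xor 6f = 5d xor 6f = 32
byte 2: (3c xor 1f) xor 72 = 23 xor 72 = 51
byte 3: (d3 xor af) xor 74 = 7c xor 74 = 08
byte 4: (09 xor 18) xor 68 = 11 xor 68 = 79
byte 5: (8e xor 2c) xor 20 = a2 xor 20 = 82
byte 6: (b6 xor e7) xor 68 = 51 xor 68 = 39
byte 7: (0d xor d2) xor 65 = df xor 65 = ba
byte 8: (ca xor 0a) xor 6c = c0 xor 6c = ac

cf 32 51 08 79 82 39 ba ac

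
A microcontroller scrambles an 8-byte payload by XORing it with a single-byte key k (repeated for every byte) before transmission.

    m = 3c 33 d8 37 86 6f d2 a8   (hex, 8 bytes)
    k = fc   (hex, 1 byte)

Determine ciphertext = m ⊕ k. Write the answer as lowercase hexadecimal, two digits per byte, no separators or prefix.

The 1-byte key repeats, so the effective keystream is fc fc fc fc fc fc fc fc.
byte 0: 3c ⊕ fc = c0
byte 1: 33 ⊕ fc = cf
byte 2: d8 ⊕ fc = 24
byte 3: 37 ⊕ fc = cb
byte 4: 86 ⊕ fc = 7a
byte 5: 6f ⊕ fc = 93
byte 6: d2 ⊕ fc = 2e
byte 7: a8 ⊕ fc = 54

c0cf24cb7a932e54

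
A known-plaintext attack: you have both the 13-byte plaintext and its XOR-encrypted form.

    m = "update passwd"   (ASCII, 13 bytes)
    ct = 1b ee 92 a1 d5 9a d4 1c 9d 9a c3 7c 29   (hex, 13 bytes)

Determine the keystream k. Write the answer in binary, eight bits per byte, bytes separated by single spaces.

Since ct = m ⊕ k, XORing both sides with m gives k = m ⊕ ct.
75 xor 1b = 6e
70 xor ee = 9e
64 xor 92 = f6
61 xor a1 = c0
74 xor d5 = a1
65 xor 9a = ff
20 xor d4 = f4
70 xor 1c = 6c
61 xor 9d = fc
73 xor 9a = e9
73 xor c3 = b0
77 xor 7c = 0b
64 xor 29 = 4d

01101110 10011110 11110110 11000000 10100001 11111111 11110100 01101100 11111100 11101001 10110000 00001011 01001101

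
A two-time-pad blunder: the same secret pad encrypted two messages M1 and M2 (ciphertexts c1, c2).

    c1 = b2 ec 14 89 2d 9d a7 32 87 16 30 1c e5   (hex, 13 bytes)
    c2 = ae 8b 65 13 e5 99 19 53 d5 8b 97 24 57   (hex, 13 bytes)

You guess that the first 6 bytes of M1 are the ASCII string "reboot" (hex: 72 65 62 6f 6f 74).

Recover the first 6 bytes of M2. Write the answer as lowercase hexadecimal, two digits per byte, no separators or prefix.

First, c1 ⊕ c2 = (M1 ⊕ K) ⊕ (M2 ⊕ K) = M1 ⊕ M2, so the key drops out. Then M2 = (M1 ⊕ M2) ⊕ M1 over the first 6 bytes.
byte 0: (b2 ^ ae) ^ 72 = 1c ^ 72 = 6e
byte 1: (ec ^ 8b) ^ 65 = 67 ^ 65 = 02
byte 2: (14 ^ 65) ^ 62 = 71 ^ 62 = 13
byte 3: (89 ^ 13) ^ 6f = 9a ^ 6f = f5
byte 4: (2d ^ e5) ^ 6f = c8 ^ 6f = a7
byte 5: (9d ^ 99) ^ 74 = 04 ^ 74 = 70

6e0213f5a770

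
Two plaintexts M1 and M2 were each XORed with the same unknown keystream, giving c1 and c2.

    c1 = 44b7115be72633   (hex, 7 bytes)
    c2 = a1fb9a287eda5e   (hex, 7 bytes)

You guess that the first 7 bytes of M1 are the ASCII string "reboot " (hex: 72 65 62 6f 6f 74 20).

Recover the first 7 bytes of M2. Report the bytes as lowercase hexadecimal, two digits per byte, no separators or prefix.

First, c1 ⊕ c2 = (M1 ⊕ K) ⊕ (M2 ⊕ K) = M1 ⊕ M2, so the key drops out. Then M2 = (M1 ⊕ M2) ⊕ M1 over the first 7 bytes.
byte 0: (44 xor a1) xor 72 = e5 xor 72 = 97
byte 1: (b7 xor fb) xor 65 = 4c xor 65 = 29
byte 2: (11 xor 9a) xor 62 = 8b xor 62 = e9
byte 3: (5b xor 28) xor 6f = 73 xor 6f = 1c
byte 4: (e7 xor 7e) xor 6f = 99 xor 6f = f6
byte 5: (26 xor da) xor 74 = fc xor 74 = 88
byte 6: (33 xor 5e) xor 20 = 6d xor 20 = 4d

9729e91cf6884d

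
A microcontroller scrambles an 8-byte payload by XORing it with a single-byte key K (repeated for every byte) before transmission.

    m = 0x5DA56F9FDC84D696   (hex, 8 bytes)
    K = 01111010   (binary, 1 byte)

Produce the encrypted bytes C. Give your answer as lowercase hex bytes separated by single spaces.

The 1-byte key repeats, so the effective keystream is 7a 7a 7a 7a 7a 7a 7a 7a.
byte 0: 01011101 xor 01111010 = 00100111
byte 1: 10100101 xor 01111010 = 11011111
byte 2: 01101111 xor 01111010 = 00010101
byte 3: 10011111 xor 01111010 = 11100101
byte 4: 11011100 xor 01111010 = 10100110
byte 5: 10000100 xor 01111010 = 11111110
byte 6: 11010110 xor 01111010 = 10101100
byte 7: 10010110 xor 01111010 = 11101100

27 df 15 e5 a6 fe ac ec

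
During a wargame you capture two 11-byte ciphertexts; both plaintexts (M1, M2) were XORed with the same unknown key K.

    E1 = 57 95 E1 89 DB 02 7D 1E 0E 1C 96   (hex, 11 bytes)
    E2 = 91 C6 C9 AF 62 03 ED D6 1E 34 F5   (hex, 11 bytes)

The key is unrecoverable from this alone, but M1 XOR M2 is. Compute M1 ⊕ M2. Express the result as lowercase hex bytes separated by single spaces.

E1 ⊕ E2 = (M1 ⊕ K) ⊕ (M2 ⊕ K) = M1 ⊕ M2 — the shared key cancels under XOR.
01010111 ^ 10010001 = 11000110
10010101 ^ 11000110 = 01010011
11100001 ^ 11001001 = 00101000
10001001 ^ 10101111 = 00100110
11011011 ^ 01100010 = 10111001
00000010 ^ 00000011 = 00000001
01111101 ^ 11101101 = 10010000
00011110 ^ 11010110 = 11001000
00001110 ^ 00011110 = 00010000
00011100 ^ 00110100 = 00101000
10010110 ^ 11110101 = 01100011

c6 53 28 26 b9 01 90 c8 10 28 63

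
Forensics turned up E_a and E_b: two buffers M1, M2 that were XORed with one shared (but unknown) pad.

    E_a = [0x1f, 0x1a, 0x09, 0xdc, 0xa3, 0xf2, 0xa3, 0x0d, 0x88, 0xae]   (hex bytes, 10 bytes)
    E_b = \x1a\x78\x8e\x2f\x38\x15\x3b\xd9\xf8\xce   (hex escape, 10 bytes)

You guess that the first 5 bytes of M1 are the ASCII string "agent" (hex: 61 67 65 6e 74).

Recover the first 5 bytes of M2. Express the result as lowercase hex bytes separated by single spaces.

First, E_a ⊕ E_b = (M1 ⊕ K) ⊕ (M2 ⊕ K) = M1 ⊕ M2, so the key drops out. Then M2 = (M1 ⊕ M2) ⊕ M1 over the first 5 bytes.
byte 0: (1f ^ 1a) ^ 61 = 05 ^ 61 = 64
byte 1: (1a ^ 78) ^ 67 = 62 ^ 67 = 05
byte 2: (09 ^ 8e) ^ 65 = 87 ^ 65 = e2
byte 3: (dc ^ 2f) ^ 6e = f3 ^ 6e = 9d
byte 4: (a3 ^ 38) ^ 74 = 9b ^ 74 = ef

64 05 e2 9d ef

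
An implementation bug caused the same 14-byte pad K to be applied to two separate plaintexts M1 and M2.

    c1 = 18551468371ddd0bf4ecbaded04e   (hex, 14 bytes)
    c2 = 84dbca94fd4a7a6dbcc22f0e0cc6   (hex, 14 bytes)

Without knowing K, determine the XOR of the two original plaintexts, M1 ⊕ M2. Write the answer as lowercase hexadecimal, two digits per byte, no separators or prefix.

9c8edefcca57a766482e95d0dc88

c1 ⊕ c2 = (M1 ⊕ K) ⊕ (M2 ⊕ K) = M1 ⊕ M2 — the shared key cancels under XOR.
18 ^ 84 = 9c
55 ^ db = 8e
14 ^ ca = de
68 ^ 94 = fc
37 ^ fd = ca
1d ^ 4a = 57
dd ^ 7a = a7
0b ^ 6d = 66
f4 ^ bc = 48
ec ^ c2 = 2e
ba ^ 2f = 95
de ^ 0e = d0
d0 ^ 0c = dc
4e ^ c6 = 88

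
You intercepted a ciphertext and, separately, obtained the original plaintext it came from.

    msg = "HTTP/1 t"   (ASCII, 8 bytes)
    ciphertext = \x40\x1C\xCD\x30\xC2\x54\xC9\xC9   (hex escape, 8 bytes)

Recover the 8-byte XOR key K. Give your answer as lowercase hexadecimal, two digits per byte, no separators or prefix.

08489960ed65e9bd

Since ciphertext = msg ⊕ K, XORing both sides with msg gives K = msg ⊕ ciphertext.
48 ^ 40 = 08
54 ^ 1c = 48
54 ^ cd = 99
50 ^ 30 = 60
2f ^ c2 = ed
31 ^ 54 = 65
20 ^ c9 = e9
74 ^ c9 = bd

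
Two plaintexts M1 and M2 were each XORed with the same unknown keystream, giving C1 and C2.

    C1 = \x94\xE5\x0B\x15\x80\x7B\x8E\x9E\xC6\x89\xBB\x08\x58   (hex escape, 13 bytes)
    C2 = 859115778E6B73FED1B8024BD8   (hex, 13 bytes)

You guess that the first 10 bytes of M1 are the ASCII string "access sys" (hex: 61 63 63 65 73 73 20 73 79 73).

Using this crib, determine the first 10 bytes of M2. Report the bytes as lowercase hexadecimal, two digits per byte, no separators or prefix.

First, C1 ⊕ C2 = (M1 ⊕ K) ⊕ (M2 ⊕ K) = M1 ⊕ M2, so the key drops out. Then M2 = (M1 ⊕ M2) ⊕ M1 over the first 10 bytes.
byte 0: (94 ^ 85) ^ 61 = 11 ^ 61 = 70
byte 1: (e5 ^ 91) ^ 63 = 74 ^ 63 = 17
byte 2: (0b ^ 15) ^ 63 = 1e ^ 63 = 7d
byte 3: (15 ^ 77) ^ 65 = 62 ^ 65 = 07
byte 4: (80 ^ 8e) ^ 73 = 0e ^ 73 = 7d
byte 5: (7b ^ 6b) ^ 73 = 10 ^ 73 = 63
byte 6: (8e ^ 73) ^ 20 = fd ^ 20 = dd
byte 7: (9e ^ fe) ^ 73 = 60 ^ 73 = 13
byte 8: (c6 ^ d1) ^ 79 = 17 ^ 79 = 6e
byte 9: (89 ^ b8) ^ 73 = 31 ^ 73 = 42

70177d077d63dd136e42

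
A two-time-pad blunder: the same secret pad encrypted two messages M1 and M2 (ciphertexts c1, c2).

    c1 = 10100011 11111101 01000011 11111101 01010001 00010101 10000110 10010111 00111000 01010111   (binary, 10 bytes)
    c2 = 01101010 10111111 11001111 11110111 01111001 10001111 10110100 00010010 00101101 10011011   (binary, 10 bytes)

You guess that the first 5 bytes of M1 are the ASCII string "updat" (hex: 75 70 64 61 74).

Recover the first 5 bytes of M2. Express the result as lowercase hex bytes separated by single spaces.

First, c1 ⊕ c2 = (M1 ⊕ K) ⊕ (M2 ⊕ K) = M1 ⊕ M2, so the key drops out. Then M2 = (M1 ⊕ M2) ⊕ M1 over the first 5 bytes.
byte 0: (a3 ⊕ 6a) ⊕ 75 = c9 ⊕ 75 = bc
byte 1: (fd ⊕ bf) ⊕ 70 = 42 ⊕ 70 = 32
byte 2: (43 ⊕ cf) ⊕ 64 = 8c ⊕ 64 = e8
byte 3: (fd ⊕ f7) ⊕ 61 = 0a ⊕ 61 = 6b
byte 4: (51 ⊕ 79) ⊕ 74 = 28 ⊕ 74 = 5c

bc 32 e8 6b 5c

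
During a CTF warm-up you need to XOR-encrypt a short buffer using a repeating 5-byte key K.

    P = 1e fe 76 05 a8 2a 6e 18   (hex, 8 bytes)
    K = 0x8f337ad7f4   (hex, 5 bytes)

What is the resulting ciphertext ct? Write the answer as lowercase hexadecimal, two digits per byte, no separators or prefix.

The 5-byte key repeats, so the effective keystream is 8f 33 7a d7 f4 8f 33 7a.
byte 0: 00011110 ⊕ 10001111 = 10010001
byte 1: 11111110 ⊕ 00110011 = 11001101
byte 2: 01110110 ⊕ 01111010 = 00001100
byte 3: 00000101 ⊕ 11010111 = 11010010
byte 4: 10101000 ⊕ 11110100 = 01011100
byte 5: 00101010 ⊕ 10001111 = 10100101
byte 6: 01101110 ⊕ 00110011 = 01011101
byte 7: 00011000 ⊕ 01111010 = 01100010

91cd0cd25ca55d62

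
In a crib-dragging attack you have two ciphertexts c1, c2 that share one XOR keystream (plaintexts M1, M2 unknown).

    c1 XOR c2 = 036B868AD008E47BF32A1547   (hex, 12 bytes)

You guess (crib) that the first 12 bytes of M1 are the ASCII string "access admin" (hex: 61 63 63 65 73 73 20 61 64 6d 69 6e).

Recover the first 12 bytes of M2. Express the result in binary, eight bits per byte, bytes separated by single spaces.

Since c1 ⊕ c2 = M1 ⊕ M2, XORing with the guessed M1 bytes yields the corresponding M2 bytes: M2 = (c1 ⊕ c2) ⊕ M1.
  3 XOR  97 =  98
107 XOR  99 =   8
134 XOR  99 = 229
138 XOR 101 = 239
208 XOR 115 = 163
  8 XOR 115 = 123
228 XOR  32 = 196
123 XOR  97 =  26
243 XOR 100 = 151
 42 XOR 109 =  71
 21 XOR 105 = 124
 71 XOR 110 =  41

01100010 00001000 11100101 11101111 10100011 01111011 11000100 00011010 10010111 01000111 01111100 00101001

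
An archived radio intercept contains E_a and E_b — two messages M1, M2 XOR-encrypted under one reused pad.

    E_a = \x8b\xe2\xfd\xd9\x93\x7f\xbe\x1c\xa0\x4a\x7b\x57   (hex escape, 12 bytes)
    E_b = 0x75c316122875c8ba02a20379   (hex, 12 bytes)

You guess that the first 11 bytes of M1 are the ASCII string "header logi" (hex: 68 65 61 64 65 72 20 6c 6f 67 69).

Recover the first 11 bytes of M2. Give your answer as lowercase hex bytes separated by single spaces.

96 44 8a af de 78 56 ca cd 8f 11

First, E_a ⊕ E_b = (M1 ⊕ K) ⊕ (M2 ⊕ K) = M1 ⊕ M2, so the key drops out. Then M2 = (M1 ⊕ M2) ⊕ M1 over the first 11 bytes.
byte 0: (8b ^ 75) ^ 68 = fe ^ 68 = 96
byte 1: (e2 ^ c3) ^ 65 = 21 ^ 65 = 44
byte 2: (fd ^ 16) ^ 61 = eb ^ 61 = 8a
byte 3: (d9 ^ 12) ^ 64 = cb ^ 64 = af
byte 4: (93 ^ 28) ^ 65 = bb ^ 65 = de
byte 5: (7f ^ 75) ^ 72 = 0a ^ 72 = 78
byte 6: (be ^ c8) ^ 20 = 76 ^ 20 = 56
byte 7: (1c ^ ba) ^ 6c = a6 ^ 6c = ca
byte 8: (a0 ^ 02) ^ 6f = a2 ^ 6f = cd
byte 9: (4a ^ a2) ^ 67 = e8 ^ 67 = 8f
byte 10: (7b ^ 03) ^ 69 = 78 ^ 69 = 11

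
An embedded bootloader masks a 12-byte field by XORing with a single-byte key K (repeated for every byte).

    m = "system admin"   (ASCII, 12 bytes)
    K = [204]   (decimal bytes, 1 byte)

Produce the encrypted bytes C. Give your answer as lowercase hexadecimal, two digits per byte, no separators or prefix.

The 1-byte key repeats, so the effective keystream is cc cc cc cc cc cc cc cc cc cc cc cc.
byte 0: 115 xor 204 = 191
byte 1: 121 xor 204 = 181
byte 2: 115 xor 204 = 191
byte 3: 116 xor 204 = 184
byte 4: 101 xor 204 = 169
byte 5: 109 xor 204 = 161
byte 6:  32 xor 204 = 236
byte 7:  97 xor 204 = 173
byte 8: 100 xor 204 = 168
byte 9: 109 xor 204 = 161
byte 10: 105 xor 204 = 165
byte 11: 110 xor 204 = 162

bfb5bfb8a9a1ecada8a1a5a2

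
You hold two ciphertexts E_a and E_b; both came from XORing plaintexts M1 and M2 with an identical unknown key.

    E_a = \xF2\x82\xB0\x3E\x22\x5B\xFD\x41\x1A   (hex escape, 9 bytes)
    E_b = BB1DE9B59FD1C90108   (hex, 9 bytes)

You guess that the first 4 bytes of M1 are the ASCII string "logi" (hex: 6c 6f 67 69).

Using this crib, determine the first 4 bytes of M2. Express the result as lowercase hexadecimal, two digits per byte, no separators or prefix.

First, E_a ⊕ E_b = (M1 ⊕ K) ⊕ (M2 ⊕ K) = M1 ⊕ M2, so the key drops out. Then M2 = (M1 ⊕ M2) ⊕ M1 over the first 4 bytes.
byte 0: (f2 xor bb) xor 6c = 49 xor 6c = 25
byte 1: (82 xor 1d) xor 6f = 9f xor 6f = f0
byte 2: (b0 xor e9) xor 67 = 59 xor 67 = 3e
byte 3: (3e xor b5) xor 69 = 8b xor 69 = e2

25f03ee2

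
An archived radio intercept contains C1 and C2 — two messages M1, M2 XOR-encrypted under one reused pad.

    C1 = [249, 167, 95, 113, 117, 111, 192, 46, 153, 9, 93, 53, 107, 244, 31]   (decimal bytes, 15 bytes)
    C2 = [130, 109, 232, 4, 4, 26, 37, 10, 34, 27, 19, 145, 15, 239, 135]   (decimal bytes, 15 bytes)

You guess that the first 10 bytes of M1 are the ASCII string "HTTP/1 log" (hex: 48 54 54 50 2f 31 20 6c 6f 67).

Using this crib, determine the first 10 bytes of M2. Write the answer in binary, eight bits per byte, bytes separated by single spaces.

00110011 10011110 11100011 00100101 01011110 01000100 11000101 01001000 11010100 01110101

First, C1 ⊕ C2 = (M1 ⊕ K) ⊕ (M2 ⊕ K) = M1 ⊕ M2, so the key drops out. Then M2 = (M1 ⊕ M2) ⊕ M1 over the first 10 bytes.
byte 0: (f9 ⊕ 82) ⊕ 48 = 7b ⊕ 48 = 33
byte 1: (a7 ⊕ 6d) ⊕ 54 = ca ⊕ 54 = 9e
byte 2: (5f ⊕ e8) ⊕ 54 = b7 ⊕ 54 = e3
byte 3: (71 ⊕ 04) ⊕ 50 = 75 ⊕ 50 = 25
byte 4: (75 ⊕ 04) ⊕ 2f = 71 ⊕ 2f = 5e
byte 5: (6f ⊕ 1a) ⊕ 31 = 75 ⊕ 31 = 44
byte 6: (c0 ⊕ 25) ⊕ 20 = e5 ⊕ 20 = c5
byte 7: (2e ⊕ 0a) ⊕ 6c = 24 ⊕ 6c = 48
byte 8: (99 ⊕ 22) ⊕ 6f = bb ⊕ 6f = d4
byte 9: (09 ⊕ 1b) ⊕ 67 = 12 ⊕ 67 = 75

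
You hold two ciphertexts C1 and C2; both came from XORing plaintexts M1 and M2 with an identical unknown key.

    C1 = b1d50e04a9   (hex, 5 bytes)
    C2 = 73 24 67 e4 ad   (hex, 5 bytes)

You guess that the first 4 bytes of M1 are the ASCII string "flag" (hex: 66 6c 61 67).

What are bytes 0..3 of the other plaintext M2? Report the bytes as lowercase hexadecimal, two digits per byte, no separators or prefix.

First, C1 ⊕ C2 = (M1 ⊕ K) ⊕ (M2 ⊕ K) = M1 ⊕ M2, so the key drops out. Then M2 = (M1 ⊕ M2) ⊕ M1 over the first 4 bytes.
byte 0: (b1 ⊕ 73) ⊕ 66 = c2 ⊕ 66 = a4
byte 1: (d5 ⊕ 24) ⊕ 6c = f1 ⊕ 6c = 9d
byte 2: (0e ⊕ 67) ⊕ 61 = 69 ⊕ 61 = 08
byte 3: (04 ⊕ e4) ⊕ 67 = e0 ⊕ 67 = 87

a49d0887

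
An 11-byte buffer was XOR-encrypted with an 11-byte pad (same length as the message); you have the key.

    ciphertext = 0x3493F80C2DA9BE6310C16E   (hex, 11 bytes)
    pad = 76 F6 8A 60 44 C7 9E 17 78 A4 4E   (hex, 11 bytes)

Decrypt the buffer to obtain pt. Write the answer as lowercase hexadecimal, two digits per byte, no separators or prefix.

4265726c696e2074686520

XOR is its own inverse, so applying the key byte-wise gives the result directly.
byte 0: 34 ^ 76 = 42
byte 1: 93 ^ f6 = 65
byte 2: f8 ^ 8a = 72
byte 3: 0c ^ 60 = 6c
byte 4: 2d ^ 44 = 69
byte 5: a9 ^ c7 = 6e
byte 6: be ^ 9e = 20
byte 7: 63 ^ 17 = 74
byte 8: 10 ^ 78 = 68
byte 9: c1 ^ a4 = 65
byte 10: 6e ^ 4e = 20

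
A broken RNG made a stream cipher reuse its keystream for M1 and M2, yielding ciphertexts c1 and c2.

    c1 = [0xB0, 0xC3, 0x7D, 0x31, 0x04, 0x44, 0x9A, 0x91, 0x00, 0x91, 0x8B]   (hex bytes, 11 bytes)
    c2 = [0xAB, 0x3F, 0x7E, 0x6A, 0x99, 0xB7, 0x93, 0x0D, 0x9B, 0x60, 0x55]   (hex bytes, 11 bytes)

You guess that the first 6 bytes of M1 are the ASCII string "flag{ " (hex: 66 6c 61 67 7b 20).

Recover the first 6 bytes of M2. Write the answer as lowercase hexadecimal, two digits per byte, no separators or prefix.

7d90623ce6d3

First, c1 ⊕ c2 = (M1 ⊕ K) ⊕ (M2 ⊕ K) = M1 ⊕ M2, so the key drops out. Then M2 = (M1 ⊕ M2) ⊕ M1 over the first 6 bytes.
byte 0: (b0 ⊕ ab) ⊕ 66 = 1b ⊕ 66 = 7d
byte 1: (c3 ⊕ 3f) ⊕ 6c = fc ⊕ 6c = 90
byte 2: (7d ⊕ 7e) ⊕ 61 = 03 ⊕ 61 = 62
byte 3: (31 ⊕ 6a) ⊕ 67 = 5b ⊕ 67 = 3c
byte 4: (04 ⊕ 99) ⊕ 7b = 9d ⊕ 7b = e6
byte 5: (44 ⊕ b7) ⊕ 20 = f3 ⊕ 20 = d3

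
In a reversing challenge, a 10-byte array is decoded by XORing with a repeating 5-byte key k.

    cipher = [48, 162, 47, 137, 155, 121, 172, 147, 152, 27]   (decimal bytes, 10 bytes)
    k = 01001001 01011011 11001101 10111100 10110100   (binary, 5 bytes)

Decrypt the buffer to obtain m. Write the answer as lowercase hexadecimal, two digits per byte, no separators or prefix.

The 5-byte key repeats, so the effective keystream is 49 5b cd bc b4 49 5b cd bc b4.
byte 0: 00110000 xor 01001001 = 01111001
byte 1: 10100010 xor 01011011 = 11111001
byte 2: 00101111 xor 11001101 = 11100010
byte 3: 10001001 xor 10111100 = 00110101
byte 4: 10011011 xor 10110100 = 00101111
byte 5: 01111001 xor 01001001 = 00110000
byte 6: 10101100 xor 01011011 = 11110111
byte 7: 10010011 xor 11001101 = 01011110
byte 8: 10011000 xor 10111100 = 00100100
byte 9: 00011011 xor 10110100 = 10101111

79f9e2352f30f75e24af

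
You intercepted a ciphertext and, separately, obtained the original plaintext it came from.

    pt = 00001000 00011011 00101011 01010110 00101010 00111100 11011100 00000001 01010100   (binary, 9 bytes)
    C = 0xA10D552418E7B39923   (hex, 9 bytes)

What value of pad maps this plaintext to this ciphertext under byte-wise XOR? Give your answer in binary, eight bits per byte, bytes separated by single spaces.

10101001 00010110 01111110 01110010 00110010 11011011 01101111 10011000 01110111

Since C = pt ⊕ pad, XORing both sides with pt gives pad = pt ⊕ C.
byte 0: 00001000 ^ 10100001 = 10101001
byte 1: 00011011 ^ 00001101 = 00010110
byte 2: 00101011 ^ 01010101 = 01111110
byte 3: 01010110 ^ 00100100 = 01110010
byte 4: 00101010 ^ 00011000 = 00110010
byte 5: 00111100 ^ 11100111 = 11011011
byte 6: 11011100 ^ 10110011 = 01101111
byte 7: 00000001 ^ 10011001 = 10011000
byte 8: 01010100 ^ 00100011 = 01110111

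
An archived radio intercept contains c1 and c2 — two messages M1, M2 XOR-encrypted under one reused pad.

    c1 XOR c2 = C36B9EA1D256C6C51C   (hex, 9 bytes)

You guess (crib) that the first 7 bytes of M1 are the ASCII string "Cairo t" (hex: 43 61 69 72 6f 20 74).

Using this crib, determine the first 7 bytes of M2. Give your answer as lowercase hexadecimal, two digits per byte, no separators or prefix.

800af7d3bd76b2

Since c1 ⊕ c2 = M1 ⊕ M2, XORing with the guessed M1 bytes yields the corresponding M2 bytes: M2 = (c1 ⊕ c2) ⊕ M1.
11000011 xor 01000011 = 10000000
01101011 xor 01100001 = 00001010
10011110 xor 01101001 = 11110111
10100001 xor 01110010 = 11010011
11010010 xor 01101111 = 10111101
01010110 xor 00100000 = 01110110
11000110 xor 01110100 = 10110010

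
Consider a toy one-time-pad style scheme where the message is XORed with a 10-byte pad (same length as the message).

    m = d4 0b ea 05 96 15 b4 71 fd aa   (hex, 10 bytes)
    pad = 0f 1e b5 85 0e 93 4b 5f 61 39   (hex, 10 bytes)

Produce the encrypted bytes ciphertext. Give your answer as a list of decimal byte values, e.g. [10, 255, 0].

[219, 21, 95, 128, 152, 134, 255, 46, 156, 147]

XOR is its own inverse, so applying the key byte-wise gives the result directly.
d4 ⊕ 0f = db
0b ⊕ 1e = 15
ea ⊕ b5 = 5f
05 ⊕ 85 = 80
96 ⊕ 0e = 98
15 ⊕ 93 = 86
b4 ⊕ 4b = ff
71 ⊕ 5f = 2e
fd ⊕ 61 = 9c
aa ⊕ 39 = 93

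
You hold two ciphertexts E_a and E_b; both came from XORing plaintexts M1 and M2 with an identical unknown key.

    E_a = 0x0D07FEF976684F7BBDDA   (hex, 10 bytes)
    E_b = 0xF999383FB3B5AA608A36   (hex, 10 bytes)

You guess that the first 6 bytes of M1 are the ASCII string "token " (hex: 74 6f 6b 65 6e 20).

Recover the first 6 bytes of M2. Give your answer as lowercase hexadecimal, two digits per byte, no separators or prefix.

First, E_a ⊕ E_b = (M1 ⊕ K) ⊕ (M2 ⊕ K) = M1 ⊕ M2, so the key drops out. Then M2 = (M1 ⊕ M2) ⊕ M1 over the first 6 bytes.
byte 0: (0d ⊕ f9) ⊕ 74 = f4 ⊕ 74 = 80
byte 1: (07 ⊕ 99) ⊕ 6f = 9e ⊕ 6f = f1
byte 2: (fe ⊕ 38) ⊕ 6b = c6 ⊕ 6b = ad
byte 3: (f9 ⊕ 3f) ⊕ 65 = c6 ⊕ 65 = a3
byte 4: (76 ⊕ b3) ⊕ 6e = c5 ⊕ 6e = ab
byte 5: (68 ⊕ b5) ⊕ 20 = dd ⊕ 20 = fd

80f1ada3abfd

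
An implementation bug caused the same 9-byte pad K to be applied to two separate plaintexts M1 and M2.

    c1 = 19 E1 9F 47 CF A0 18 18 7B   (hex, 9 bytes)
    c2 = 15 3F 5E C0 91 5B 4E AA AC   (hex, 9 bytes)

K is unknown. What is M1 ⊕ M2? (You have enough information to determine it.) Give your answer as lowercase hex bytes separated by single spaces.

c1 ⊕ c2 = (M1 ⊕ K) ⊕ (M2 ⊕ K) = M1 ⊕ M2 — the shared key cancels under XOR.
byte 0: 00011001 xor 00010101 = 00001100
byte 1: 11100001 xor 00111111 = 11011110
byte 2: 10011111 xor 01011110 = 11000001
byte 3: 01000111 xor 11000000 = 10000111
byte 4: 11001111 xor 10010001 = 01011110
byte 5: 10100000 xor 01011011 = 11111011
byte 6: 00011000 xor 01001110 = 01010110
byte 7: 00011000 xor 10101010 = 10110010
byte 8: 01111011 xor 10101100 = 11010111

0c de c1 87 5e fb 56 b2 d7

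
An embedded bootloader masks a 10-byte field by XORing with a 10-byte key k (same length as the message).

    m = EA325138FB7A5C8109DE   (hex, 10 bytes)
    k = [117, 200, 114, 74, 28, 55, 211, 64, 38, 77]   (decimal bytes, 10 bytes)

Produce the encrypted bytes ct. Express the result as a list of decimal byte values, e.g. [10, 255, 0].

[159, 250, 35, 114, 231, 77, 143, 193, 47, 147]

XOR is its own inverse, so applying the key byte-wise gives the result directly.
byte 0: ea xor 75 = 9f
byte 1: 32 xor c8 = fa
byte 2: 51 xor 72 = 23
byte 3: 38 xor 4a = 72
byte 4: fb xor 1c = e7
byte 5: 7a xor 37 = 4d
byte 6: 5c xor d3 = 8f
byte 7: 81 xor 40 = c1
byte 8: 09 xor 26 = 2f
byte 9: de xor 4d = 93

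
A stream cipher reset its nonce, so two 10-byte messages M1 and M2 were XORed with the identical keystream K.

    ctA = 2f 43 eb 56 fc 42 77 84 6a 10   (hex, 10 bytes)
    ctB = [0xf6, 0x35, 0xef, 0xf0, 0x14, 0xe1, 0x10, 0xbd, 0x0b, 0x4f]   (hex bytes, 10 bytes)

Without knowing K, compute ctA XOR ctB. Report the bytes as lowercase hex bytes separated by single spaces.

ctA ⊕ ctB = (M1 ⊕ K) ⊕ (M2 ⊕ K) = M1 ⊕ M2 — the shared key cancels under XOR.
byte 0: 2f ^ f6 = d9
byte 1: 43 ^ 35 = 76
byte 2: eb ^ ef = 04
byte 3: 56 ^ f0 = a6
byte 4: fc ^ 14 = e8
byte 5: 42 ^ e1 = a3
byte 6: 77 ^ 10 = 67
byte 7: 84 ^ bd = 39
byte 8: 6a ^ 0b = 61
byte 9: 10 ^ 4f = 5f

d9 76 04 a6 e8 a3 67 39 61 5f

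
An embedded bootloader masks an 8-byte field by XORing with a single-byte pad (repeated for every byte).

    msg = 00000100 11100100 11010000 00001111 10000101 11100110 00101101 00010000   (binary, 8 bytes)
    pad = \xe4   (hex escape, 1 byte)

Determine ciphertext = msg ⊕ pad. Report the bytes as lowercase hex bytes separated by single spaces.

e0 00 34 eb 61 02 c9 f4

The 1-byte key repeats, so the effective keystream is e4 e4 e4 e4 e4 e4 e4 e4.
byte 0:   4 ^ 228 = 224
byte 1: 228 ^ 228 =   0
byte 2: 208 ^ 228 =  52
byte 3:  15 ^ 228 = 235
byte 4: 133 ^ 228 =  97
byte 5: 230 ^ 228 =   2
byte 6:  45 ^ 228 = 201
byte 7:  16 ^ 228 = 244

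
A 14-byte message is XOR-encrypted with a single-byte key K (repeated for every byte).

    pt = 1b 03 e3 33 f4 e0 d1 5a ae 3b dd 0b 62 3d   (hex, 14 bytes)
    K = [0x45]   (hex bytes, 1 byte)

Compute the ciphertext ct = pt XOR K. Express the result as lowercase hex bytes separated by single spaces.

5e 46 a6 76 b1 a5 94 1f eb 7e 98 4e 27 78

The 1-byte key repeats, so the effective keystream is 45 45 45 45 45 45 45 45 45 45 45 45 45 45.
byte 0:  27 XOR  69 =  94
byte 1:   3 XOR  69 =  70
byte 2: 227 XOR  69 = 166
byte 3:  51 XOR  69 = 118
byte 4: 244 XOR  69 = 177
byte 5: 224 XOR  69 = 165
byte 6: 209 XOR  69 = 148
byte 7:  90 XOR  69 =  31
byte 8: 174 XOR  69 = 235
byte 9:  59 XOR  69 = 126
byte 10: 221 XOR  69 = 152
byte 11:  11 XOR  69 =  78
byte 12:  98 XOR  69 =  39
byte 13:  61 XOR  69 = 120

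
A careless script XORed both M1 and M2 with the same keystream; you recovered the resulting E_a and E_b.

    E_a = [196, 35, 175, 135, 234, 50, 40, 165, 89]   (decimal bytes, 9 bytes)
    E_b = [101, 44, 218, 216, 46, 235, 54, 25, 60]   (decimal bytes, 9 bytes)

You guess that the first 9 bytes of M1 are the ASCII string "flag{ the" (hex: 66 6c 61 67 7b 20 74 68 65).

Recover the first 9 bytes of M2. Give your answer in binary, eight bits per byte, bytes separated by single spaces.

First, E_a ⊕ E_b = (M1 ⊕ K) ⊕ (M2 ⊕ K) = M1 ⊕ M2, so the key drops out. Then M2 = (M1 ⊕ M2) ⊕ M1 over the first 9 bytes.
byte 0: (c4 ⊕ 65) ⊕ 66 = a1 ⊕ 66 = c7
byte 1: (23 ⊕ 2c) ⊕ 6c = 0f ⊕ 6c = 63
byte 2: (af ⊕ da) ⊕ 61 = 75 ⊕ 61 = 14
byte 3: (87 ⊕ d8) ⊕ 67 = 5f ⊕ 67 = 38
byte 4: (ea ⊕ 2e) ⊕ 7b = c4 ⊕ 7b = bf
byte 5: (32 ⊕ eb) ⊕ 20 = d9 ⊕ 20 = f9
byte 6: (28 ⊕ 36) ⊕ 74 = 1e ⊕ 74 = 6a
byte 7: (a5 ⊕ 19) ⊕ 68 = bc ⊕ 68 = d4
byte 8: (59 ⊕ 3c) ⊕ 65 = 65 ⊕ 65 = 00

11000111 01100011 00010100 00111000 10111111 11111001 01101010 11010100 00000000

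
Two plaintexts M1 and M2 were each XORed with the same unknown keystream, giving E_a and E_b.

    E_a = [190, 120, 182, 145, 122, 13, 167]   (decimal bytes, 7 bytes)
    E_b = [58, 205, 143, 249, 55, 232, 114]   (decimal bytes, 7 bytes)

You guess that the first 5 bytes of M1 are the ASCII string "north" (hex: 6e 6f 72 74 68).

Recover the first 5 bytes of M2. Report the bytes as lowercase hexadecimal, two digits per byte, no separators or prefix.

First, E_a ⊕ E_b = (M1 ⊕ K) ⊕ (M2 ⊕ K) = M1 ⊕ M2, so the key drops out. Then M2 = (M1 ⊕ M2) ⊕ M1 over the first 5 bytes.
byte 0: (be xor 3a) xor 6e = 84 xor 6e = ea
byte 1: (78 xor cd) xor 6f = b5 xor 6f = da
byte 2: (b6 xor 8f) xor 72 = 39 xor 72 = 4b
byte 3: (91 xor f9) xor 74 = 68 xor 74 = 1c
byte 4: (7a xor 37) xor 68 = 4d xor 68 = 25

eada4b1c25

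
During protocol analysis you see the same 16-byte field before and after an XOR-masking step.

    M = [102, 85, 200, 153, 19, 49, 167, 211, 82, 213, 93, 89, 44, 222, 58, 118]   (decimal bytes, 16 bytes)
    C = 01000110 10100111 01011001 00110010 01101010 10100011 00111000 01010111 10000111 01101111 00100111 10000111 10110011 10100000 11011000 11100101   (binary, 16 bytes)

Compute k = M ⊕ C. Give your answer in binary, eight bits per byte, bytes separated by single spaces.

Since C = M ⊕ k, XORing both sides with M gives k = M ⊕ C.
66 xor 46 = 20
55 xor a7 = f2
c8 xor 59 = 91
99 xor 32 = ab
13 xor 6a = 79
31 xor a3 = 92
a7 xor 38 = 9f
d3 xor 57 = 84
52 xor 87 = d5
d5 xor 6f = ba
5d xor 27 = 7a
59 xor 87 = de
2c xor b3 = 9f
de xor a0 = 7e
3a xor d8 = e2
76 xor e5 = 93

00100000 11110010 10010001 10101011 01111001 10010010 10011111 10000100 11010101 10111010 01111010 11011110 10011111 01111110 11100010 10010011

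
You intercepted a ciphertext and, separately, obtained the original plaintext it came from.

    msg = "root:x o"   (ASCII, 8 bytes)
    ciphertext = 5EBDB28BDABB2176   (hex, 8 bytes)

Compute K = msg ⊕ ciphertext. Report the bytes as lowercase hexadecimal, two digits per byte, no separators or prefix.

2cd2ddffe0c30119

Since ciphertext = msg ⊕ K, XORing both sides with msg gives K = msg ⊕ ciphertext.
byte 0: 114 ⊕  94 =  44
byte 1: 111 ⊕ 189 = 210
byte 2: 111 ⊕ 178 = 221
byte 3: 116 ⊕ 139 = 255
byte 4:  58 ⊕ 218 = 224
byte 5: 120 ⊕ 187 = 195
byte 6:  32 ⊕  33 =   1
byte 7: 111 ⊕ 118 =  25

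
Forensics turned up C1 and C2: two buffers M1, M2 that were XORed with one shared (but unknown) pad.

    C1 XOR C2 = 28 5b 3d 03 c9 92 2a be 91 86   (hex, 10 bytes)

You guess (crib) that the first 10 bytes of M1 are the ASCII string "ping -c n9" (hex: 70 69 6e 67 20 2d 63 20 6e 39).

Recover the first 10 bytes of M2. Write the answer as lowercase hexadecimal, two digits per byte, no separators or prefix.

58325364e9bf499effbf

Since C1 ⊕ C2 = M1 ⊕ M2, XORing with the guessed M1 bytes yields the corresponding M2 bytes: M2 = (C1 ⊕ C2) ⊕ M1.
28 xor 70 = 58
5b xor 69 = 32
3d xor 6e = 53
03 xor 67 = 64
c9 xor 20 = e9
92 xor 2d = bf
2a xor 63 = 49
be xor 20 = 9e
91 xor 6e = ff
86 xor 39 = bf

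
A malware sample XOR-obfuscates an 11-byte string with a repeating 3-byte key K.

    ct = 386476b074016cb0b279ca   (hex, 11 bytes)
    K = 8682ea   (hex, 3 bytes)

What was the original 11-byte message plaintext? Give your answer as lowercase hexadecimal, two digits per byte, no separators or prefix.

bee69c36f6ebea3258ff48

The 3-byte key repeats, so the effective keystream is 86 82 ea 86 82 ea 86 82 ea 86 82.
byte 0: 38 ^ 86 = be
byte 1: 64 ^ 82 = e6
byte 2: 76 ^ ea = 9c
byte 3: b0 ^ 86 = 36
byte 4: 74 ^ 82 = f6
byte 5: 01 ^ ea = eb
byte 6: 6c ^ 86 = ea
byte 7: b0 ^ 82 = 32
byte 8: b2 ^ ea = 58
byte 9: 79 ^ 86 = ff
byte 10: ca ^ 82 = 48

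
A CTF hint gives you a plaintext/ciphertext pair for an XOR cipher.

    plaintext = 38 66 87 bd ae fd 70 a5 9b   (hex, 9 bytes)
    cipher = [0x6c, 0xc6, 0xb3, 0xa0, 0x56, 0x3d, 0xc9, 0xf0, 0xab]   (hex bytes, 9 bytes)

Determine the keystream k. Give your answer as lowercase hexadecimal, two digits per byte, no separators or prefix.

Since cipher = plaintext ⊕ k, XORing both sides with plaintext gives k = plaintext ⊕ cipher.
38 XOR 6c = 54
66 XOR c6 = a0
87 XOR b3 = 34
bd XOR a0 = 1d
ae XOR 56 = f8
fd XOR 3d = c0
70 XOR c9 = b9
a5 XOR f0 = 55
9b XOR ab = 30

54a0341df8c0b95530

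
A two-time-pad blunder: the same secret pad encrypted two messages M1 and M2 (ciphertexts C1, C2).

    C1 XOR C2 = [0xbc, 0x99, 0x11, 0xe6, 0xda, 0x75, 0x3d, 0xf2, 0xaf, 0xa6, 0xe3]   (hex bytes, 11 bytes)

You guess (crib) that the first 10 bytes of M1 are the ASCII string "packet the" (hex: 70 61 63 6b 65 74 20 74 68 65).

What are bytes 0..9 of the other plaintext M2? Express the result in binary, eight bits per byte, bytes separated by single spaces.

Since C1 ⊕ C2 = M1 ⊕ M2, XORing with the guessed M1 bytes yields the corresponding M2 bytes: M2 = (C1 ⊕ C2) ⊕ M1.
byte 0: 188 xor 112 = 204
byte 1: 153 xor  97 = 248
byte 2:  17 xor  99 = 114
byte 3: 230 xor 107 = 141
byte 4: 218 xor 101 = 191
byte 5: 117 xor 116 =   1
byte 6:  61 xor  32 =  29
byte 7: 242 xor 116 = 134
byte 8: 175 xor 104 = 199
byte 9: 166 xor 101 = 195

11001100 11111000 01110010 10001101 10111111 00000001 00011101 10000110 11000111 11000011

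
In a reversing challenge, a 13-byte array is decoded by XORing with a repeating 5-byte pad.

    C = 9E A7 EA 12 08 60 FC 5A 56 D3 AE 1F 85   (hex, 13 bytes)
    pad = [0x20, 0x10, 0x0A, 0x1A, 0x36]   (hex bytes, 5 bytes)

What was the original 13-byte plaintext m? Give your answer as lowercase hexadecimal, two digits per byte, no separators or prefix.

The 5-byte key repeats, so the effective keystream is 20 10 0a 1a 36 20 10 0a 1a 36 20 10 0a.
byte 0: 158 XOR  32 = 190
byte 1: 167 XOR  16 = 183
byte 2: 234 XOR  10 = 224
byte 3:  18 XOR  26 =   8
byte 4:   8 XOR  54 =  62
byte 5:  96 XOR  32 =  64
byte 6: 252 XOR  16 = 236
byte 7:  90 XOR  10 =  80
byte 8:  86 XOR  26 =  76
byte 9: 211 XOR  54 = 229
byte 10: 174 XOR  32 = 142
byte 11:  31 XOR  16 =  15
byte 12: 133 XOR  10 = 143

beb7e0083e40ec504ce58e0f8f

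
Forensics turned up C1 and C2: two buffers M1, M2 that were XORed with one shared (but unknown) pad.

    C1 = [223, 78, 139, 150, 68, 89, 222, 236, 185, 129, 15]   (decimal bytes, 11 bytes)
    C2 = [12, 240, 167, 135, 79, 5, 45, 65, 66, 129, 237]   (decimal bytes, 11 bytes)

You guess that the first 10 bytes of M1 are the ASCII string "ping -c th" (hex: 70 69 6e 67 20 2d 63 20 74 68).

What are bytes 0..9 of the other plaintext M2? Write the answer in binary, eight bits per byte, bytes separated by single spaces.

First, C1 ⊕ C2 = (M1 ⊕ K) ⊕ (M2 ⊕ K) = M1 ⊕ M2, so the key drops out. Then M2 = (M1 ⊕ M2) ⊕ M1 over the first 10 bytes.
byte 0: (df ⊕ 0c) ⊕ 70 = d3 ⊕ 70 = a3
byte 1: (4e ⊕ f0) ⊕ 69 = be ⊕ 69 = d7
byte 2: (8b ⊕ a7) ⊕ 6e = 2c ⊕ 6e = 42
byte 3: (96 ⊕ 87) ⊕ 67 = 11 ⊕ 67 = 76
byte 4: (44 ⊕ 4f) ⊕ 20 = 0b ⊕ 20 = 2b
byte 5: (59 ⊕ 05) ⊕ 2d = 5c ⊕ 2d = 71
byte 6: (de ⊕ 2d) ⊕ 63 = f3 ⊕ 63 = 90
byte 7: (ec ⊕ 41) ⊕ 20 = ad ⊕ 20 = 8d
byte 8: (b9 ⊕ 42) ⊕ 74 = fb ⊕ 74 = 8f
byte 9: (81 ⊕ 81) ⊕ 68 = 00 ⊕ 68 = 68

10100011 11010111 01000010 01110110 00101011 01110001 10010000 10001101 10001111 01101000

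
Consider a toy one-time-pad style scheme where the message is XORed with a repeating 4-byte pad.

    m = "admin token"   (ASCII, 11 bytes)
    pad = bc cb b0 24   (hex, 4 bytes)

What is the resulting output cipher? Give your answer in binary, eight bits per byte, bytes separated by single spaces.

The 4-byte key repeats, so the effective keystream is bc cb b0 24 bc cb b0 24 bc cb b0.
byte 0: 61 ⊕ bc = dd
byte 1: 64 ⊕ cb = af
byte 2: 6d ⊕ b0 = dd
byte 3: 69 ⊕ 24 = 4d
byte 4: 6e ⊕ bc = d2
byte 5: 20 ⊕ cb = eb
byte 6: 74 ⊕ b0 = c4
byte 7: 6f ⊕ 24 = 4b
byte 8: 6b ⊕ bc = d7
byte 9: 65 ⊕ cb = ae
byte 10: 6e ⊕ b0 = de

11011101 10101111 11011101 01001101 11010010 11101011 11000100 01001011 11010111 10101110 11011110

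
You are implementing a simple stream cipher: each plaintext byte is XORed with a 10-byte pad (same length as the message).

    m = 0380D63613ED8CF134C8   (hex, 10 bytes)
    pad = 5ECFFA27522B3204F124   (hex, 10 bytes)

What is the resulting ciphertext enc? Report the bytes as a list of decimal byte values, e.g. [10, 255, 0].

[93, 79, 44, 17, 65, 198, 190, 245, 197, 236]

00000011 ^ 01011110 = 01011101
10000000 ^ 11001111 = 01001111
11010110 ^ 11111010 = 00101100
00110110 ^ 00100111 = 00010001
00010011 ^ 01010010 = 01000001
11101101 ^ 00101011 = 11000110
10001100 ^ 00110010 = 10111110
11110001 ^ 00000100 = 11110101
00110100 ^ 11110001 = 11000101
11001000 ^ 00100100 = 11101100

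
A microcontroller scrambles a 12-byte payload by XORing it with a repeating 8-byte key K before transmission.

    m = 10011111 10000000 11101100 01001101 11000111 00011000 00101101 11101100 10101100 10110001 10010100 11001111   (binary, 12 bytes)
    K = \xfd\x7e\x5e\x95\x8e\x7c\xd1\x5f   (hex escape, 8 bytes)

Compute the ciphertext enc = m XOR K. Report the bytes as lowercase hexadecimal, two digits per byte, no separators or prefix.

The 8-byte key repeats, so the effective keystream is fd 7e 5e 95 8e 7c d1 5f fd 7e 5e 95.
byte 0: 10011111 ^ 11111101 = 01100010
byte 1: 10000000 ^ 01111110 = 11111110
byte 2: 11101100 ^ 01011110 = 10110010
byte 3: 01001101 ^ 10010101 = 11011000
byte 4: 11000111 ^ 10001110 = 01001001
byte 5: 00011000 ^ 01111100 = 01100100
byte 6: 00101101 ^ 11010001 = 11111100
byte 7: 11101100 ^ 01011111 = 10110011
byte 8: 10101100 ^ 11111101 = 01010001
byte 9: 10110001 ^ 01111110 = 11001111
byte 10: 10010100 ^ 01011110 = 11001010
byte 11: 11001111 ^ 10010101 = 01011010

62feb2d84964fcb351cfca5a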